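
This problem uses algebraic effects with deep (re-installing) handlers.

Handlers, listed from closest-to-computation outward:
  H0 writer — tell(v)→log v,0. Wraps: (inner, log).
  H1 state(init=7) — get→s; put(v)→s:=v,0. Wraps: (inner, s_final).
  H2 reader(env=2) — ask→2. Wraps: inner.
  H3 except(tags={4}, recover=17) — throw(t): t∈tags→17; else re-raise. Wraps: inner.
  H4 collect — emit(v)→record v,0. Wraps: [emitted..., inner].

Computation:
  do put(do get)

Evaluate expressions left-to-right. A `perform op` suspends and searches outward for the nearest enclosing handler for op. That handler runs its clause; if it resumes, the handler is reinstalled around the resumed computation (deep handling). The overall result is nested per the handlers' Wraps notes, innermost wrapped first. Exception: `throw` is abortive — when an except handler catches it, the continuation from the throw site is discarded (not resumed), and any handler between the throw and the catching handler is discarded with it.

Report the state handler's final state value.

Answer: 7

Evaluation trace:
get @ H1 ⇒ 7
put(7) @ H1 ⇒ s:=7
H0 returns (0, ())
H1 returns ((0, ()), 7)
H2 returns ((0, ()), 7)
H3 returns ((0, ()), 7)
H4 returns [((0, ()), 7)]
= [((0, ()), 7)]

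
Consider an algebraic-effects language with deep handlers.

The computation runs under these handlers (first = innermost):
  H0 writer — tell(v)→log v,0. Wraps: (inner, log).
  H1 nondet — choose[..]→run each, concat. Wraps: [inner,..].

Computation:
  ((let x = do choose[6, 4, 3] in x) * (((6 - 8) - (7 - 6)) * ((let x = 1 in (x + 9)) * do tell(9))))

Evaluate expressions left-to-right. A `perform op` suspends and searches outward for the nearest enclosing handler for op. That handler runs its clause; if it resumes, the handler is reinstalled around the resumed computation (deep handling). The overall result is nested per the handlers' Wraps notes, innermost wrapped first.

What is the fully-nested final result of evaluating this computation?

Step-by-step:
choose[6, 4, 3] @ H1
  branch[0] choose=6:
    tell(9) @ H0 ⇒ log+=9
    H0 returns (0, (9))
    H1 returns [(0, (9))]
  branch[1] choose=4:
    tell(9) @ H0 ⇒ log+=9
    H0 returns (0, (9))
    H1 returns [(0, (9))]
  branch[2] choose=3:
    tell(9) @ H0 ⇒ log+=9
    H0 returns (0, (9))
    H1 returns [(0, (9))]
= [(0, (9)), (0, (9)), (0, (9))]

Answer: [(0, (9)), (0, (9)), (0, (9))]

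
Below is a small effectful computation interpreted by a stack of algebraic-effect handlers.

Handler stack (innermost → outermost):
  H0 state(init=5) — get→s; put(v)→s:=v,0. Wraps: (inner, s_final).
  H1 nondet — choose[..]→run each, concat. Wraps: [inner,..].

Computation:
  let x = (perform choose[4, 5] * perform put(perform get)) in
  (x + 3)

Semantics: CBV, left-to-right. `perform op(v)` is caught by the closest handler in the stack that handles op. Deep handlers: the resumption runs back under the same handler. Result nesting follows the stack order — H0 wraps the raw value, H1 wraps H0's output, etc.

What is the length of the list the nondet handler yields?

Answer: 2

Step-by-step:
choose[4, 5] @ H1
  branch[0] choose=4:
    get @ H0 ⇒ 5
    put(5) @ H0 ⇒ s:=5
    H0 returns (3, 5)
    H1 returns [(3, 5)]
  branch[1] choose=5:
    get @ H0 ⇒ 5
    put(5) @ H0 ⇒ s:=5
    H0 returns (3, 5)
    H1 returns [(3, 5)]
= [(3, 5), (3, 5)]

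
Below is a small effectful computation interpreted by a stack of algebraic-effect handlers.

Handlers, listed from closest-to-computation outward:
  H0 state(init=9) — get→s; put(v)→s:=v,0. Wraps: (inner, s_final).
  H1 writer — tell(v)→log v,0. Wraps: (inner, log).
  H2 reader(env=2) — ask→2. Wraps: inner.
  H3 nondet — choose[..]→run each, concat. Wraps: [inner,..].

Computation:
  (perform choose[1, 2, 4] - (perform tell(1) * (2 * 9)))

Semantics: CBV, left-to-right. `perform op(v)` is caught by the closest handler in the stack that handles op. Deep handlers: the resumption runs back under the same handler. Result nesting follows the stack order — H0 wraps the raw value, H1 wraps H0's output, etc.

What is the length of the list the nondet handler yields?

Answer: 3

Working:
choose[1, 2, 4] @ H3
  branch[0] choose=1:
    tell(1) @ H1 ⇒ log+=1
    H0 returns (1, 9)
    H1 returns ((1, 9), (1))
    H2 returns ((1, 9), (1))
    H3 returns [((1, 9), (1))]
  branch[1] choose=2:
    tell(1) @ H1 ⇒ log+=1
    H0 returns (2, 9)
    H1 returns ((2, 9), (1))
    H2 returns ((2, 9), (1))
    H3 returns [((2, 9), (1))]
  branch[2] choose=4:
    tell(1) @ H1 ⇒ log+=1
    H0 returns (4, 9)
    H1 returns ((4, 9), (1))
    H2 returns ((4, 9), (1))
    H3 returns [((4, 9), (1))]
= [((1, 9), (1)), ((2, 9), (1)), ((4, 9), (1))]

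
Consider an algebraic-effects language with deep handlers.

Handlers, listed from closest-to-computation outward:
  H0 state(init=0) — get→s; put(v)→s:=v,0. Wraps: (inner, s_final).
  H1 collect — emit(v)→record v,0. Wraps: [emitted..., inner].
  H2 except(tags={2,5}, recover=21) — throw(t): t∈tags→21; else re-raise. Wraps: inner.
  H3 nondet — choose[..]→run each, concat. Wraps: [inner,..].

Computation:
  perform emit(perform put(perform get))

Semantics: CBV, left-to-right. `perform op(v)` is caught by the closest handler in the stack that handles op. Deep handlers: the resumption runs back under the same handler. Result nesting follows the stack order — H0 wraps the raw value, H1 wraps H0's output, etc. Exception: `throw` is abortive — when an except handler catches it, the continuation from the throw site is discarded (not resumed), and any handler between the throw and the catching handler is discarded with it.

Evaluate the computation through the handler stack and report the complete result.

Working:
get @ H0 ⇒ 0
put(0) @ H0 ⇒ s:=0
emit(0) @ H1 ⇒ out+=0
H0 returns (0, 0)
H1 returns [0, (0, 0)]
H2 returns [0, (0, 0)]
H3 returns [[0, (0, 0)]]
= [[0, (0, 0)]]

Answer: [[0, (0, 0)]]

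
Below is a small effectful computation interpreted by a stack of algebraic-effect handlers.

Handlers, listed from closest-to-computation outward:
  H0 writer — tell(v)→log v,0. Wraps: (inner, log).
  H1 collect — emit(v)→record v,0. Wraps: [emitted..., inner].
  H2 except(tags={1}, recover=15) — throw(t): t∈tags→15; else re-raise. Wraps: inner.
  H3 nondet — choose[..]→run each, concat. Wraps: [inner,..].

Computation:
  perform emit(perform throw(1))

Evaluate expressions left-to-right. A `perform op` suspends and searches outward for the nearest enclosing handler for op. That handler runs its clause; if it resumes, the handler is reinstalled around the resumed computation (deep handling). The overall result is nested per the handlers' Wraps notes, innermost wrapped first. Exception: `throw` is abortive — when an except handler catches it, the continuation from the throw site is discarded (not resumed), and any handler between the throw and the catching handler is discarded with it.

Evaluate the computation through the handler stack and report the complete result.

Working:
throw(1) @ H2 caught ⇒ 15
H3 returns [15]
= [15]

Answer: [15]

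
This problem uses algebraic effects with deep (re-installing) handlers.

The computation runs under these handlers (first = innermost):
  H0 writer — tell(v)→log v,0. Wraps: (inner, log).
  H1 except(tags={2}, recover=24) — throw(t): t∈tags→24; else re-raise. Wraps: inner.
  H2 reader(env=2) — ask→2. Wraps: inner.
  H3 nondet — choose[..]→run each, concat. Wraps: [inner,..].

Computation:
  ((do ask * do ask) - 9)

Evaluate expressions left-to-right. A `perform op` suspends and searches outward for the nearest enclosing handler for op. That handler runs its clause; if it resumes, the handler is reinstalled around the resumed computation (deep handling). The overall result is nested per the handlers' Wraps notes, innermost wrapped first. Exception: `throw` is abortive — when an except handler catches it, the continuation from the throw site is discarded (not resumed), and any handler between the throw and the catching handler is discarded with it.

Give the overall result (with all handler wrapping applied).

Step-by-step:
ask @ H2 ⇒ 2
ask @ H2 ⇒ 2
H0 returns (-5, ())
H1 returns (-5, ())
H2 returns (-5, ())
H3 returns [(-5, ())]
= [(-5, ())]

Answer: [(-5, ())]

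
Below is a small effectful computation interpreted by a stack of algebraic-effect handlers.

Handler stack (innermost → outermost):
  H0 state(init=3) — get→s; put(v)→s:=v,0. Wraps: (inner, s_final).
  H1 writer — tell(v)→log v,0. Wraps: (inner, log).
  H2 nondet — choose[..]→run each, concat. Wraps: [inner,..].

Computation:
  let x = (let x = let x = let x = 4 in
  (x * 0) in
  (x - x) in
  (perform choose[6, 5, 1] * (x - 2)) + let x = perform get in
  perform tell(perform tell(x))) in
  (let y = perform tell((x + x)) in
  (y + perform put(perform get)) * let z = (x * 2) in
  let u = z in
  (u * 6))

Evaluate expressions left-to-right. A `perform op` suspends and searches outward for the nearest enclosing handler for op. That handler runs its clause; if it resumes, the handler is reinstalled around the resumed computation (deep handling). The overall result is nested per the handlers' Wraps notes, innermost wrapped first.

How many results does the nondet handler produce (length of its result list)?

Answer: 3

Step-by-step:
choose[6, 5, 1] @ H2
  branch[0] choose=6:
    get @ H0 ⇒ 3
    tell(3) @ H1 ⇒ log+=3
    tell(0) @ H1 ⇒ log+=0
    tell(-24) @ H1 ⇒ log+=-24
    get @ H0 ⇒ 3
    put(3) @ H0 ⇒ s:=3
    H0 returns (0, 3)
    H1 returns ((0, 3), (3, 0, -24))
    H2 returns [((0, 3), (3, 0, -24))]
  branch[1] choose=5:
    get @ H0 ⇒ 3
    tell(3) @ H1 ⇒ log+=3
    tell(0) @ H1 ⇒ log+=0
    tell(-20) @ H1 ⇒ log+=-20
    get @ H0 ⇒ 3
    put(3) @ H0 ⇒ s:=3
    H0 returns (0, 3)
    H1 returns ((0, 3), (3, 0, -20))
    H2 returns [((0, 3), (3, 0, -20))]
  branch[2] choose=1:
    get @ H0 ⇒ 3
    tell(3) @ H1 ⇒ log+=3
    tell(0) @ H1 ⇒ log+=0
    tell(-4) @ H1 ⇒ log+=-4
    get @ H0 ⇒ 3
    put(3) @ H0 ⇒ s:=3
    H0 returns (0, 3)
    H1 returns ((0, 3), (3, 0, -4))
    H2 returns [((0, 3), (3, 0, -4))]
= [((0, 3), (3, 0, -24)), ((0, 3), (3, 0, -20)), ((0, 3), (3, 0, -4))]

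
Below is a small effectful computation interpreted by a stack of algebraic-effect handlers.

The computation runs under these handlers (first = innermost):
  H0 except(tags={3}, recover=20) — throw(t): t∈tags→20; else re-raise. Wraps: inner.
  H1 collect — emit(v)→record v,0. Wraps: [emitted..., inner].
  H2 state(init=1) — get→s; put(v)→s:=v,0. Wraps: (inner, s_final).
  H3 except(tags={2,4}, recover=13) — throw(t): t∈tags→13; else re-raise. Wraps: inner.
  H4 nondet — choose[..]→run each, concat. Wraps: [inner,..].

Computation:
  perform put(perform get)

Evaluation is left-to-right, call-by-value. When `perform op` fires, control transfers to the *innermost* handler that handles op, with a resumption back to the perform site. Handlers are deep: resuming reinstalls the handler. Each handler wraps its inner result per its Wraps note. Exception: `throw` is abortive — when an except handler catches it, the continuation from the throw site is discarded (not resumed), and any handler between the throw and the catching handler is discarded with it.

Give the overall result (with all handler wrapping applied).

Answer: [([0], 1)]

Working:
get @ H2 ⇒ 1
put(1) @ H2 ⇒ s:=1
H0 returns 0
H1 returns [0]
H2 returns ([0], 1)
H3 returns ([0], 1)
H4 returns [([0], 1)]
= [([0], 1)]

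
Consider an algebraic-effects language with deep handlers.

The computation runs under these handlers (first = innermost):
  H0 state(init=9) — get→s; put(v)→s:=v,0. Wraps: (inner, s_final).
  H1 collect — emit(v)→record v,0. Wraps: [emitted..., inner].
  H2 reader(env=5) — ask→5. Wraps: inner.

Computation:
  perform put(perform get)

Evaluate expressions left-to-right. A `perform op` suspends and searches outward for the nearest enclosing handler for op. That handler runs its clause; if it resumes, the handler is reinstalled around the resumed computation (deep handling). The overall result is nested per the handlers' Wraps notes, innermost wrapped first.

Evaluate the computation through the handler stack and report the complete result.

Answer: [(0, 9)]

Evaluation trace:
get @ H0 ⇒ 9
put(9) @ H0 ⇒ s:=9
H0 returns (0, 9)
H1 returns [(0, 9)]
H2 returns [(0, 9)]
= [(0, 9)]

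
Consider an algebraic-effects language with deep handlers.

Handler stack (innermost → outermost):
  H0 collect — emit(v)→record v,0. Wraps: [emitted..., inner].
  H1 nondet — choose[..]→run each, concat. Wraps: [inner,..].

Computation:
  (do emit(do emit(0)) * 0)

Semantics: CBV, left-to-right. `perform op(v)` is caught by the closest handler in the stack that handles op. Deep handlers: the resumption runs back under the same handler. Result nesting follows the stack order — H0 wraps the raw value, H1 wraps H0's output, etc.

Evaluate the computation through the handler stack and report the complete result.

Step-by-step:
emit(0) @ H0 ⇒ out+=0
emit(0) @ H0 ⇒ out+=0
H0 returns [0, 0, 0]
H1 returns [[0, 0, 0]]
= [[0, 0, 0]]

Answer: [[0, 0, 0]]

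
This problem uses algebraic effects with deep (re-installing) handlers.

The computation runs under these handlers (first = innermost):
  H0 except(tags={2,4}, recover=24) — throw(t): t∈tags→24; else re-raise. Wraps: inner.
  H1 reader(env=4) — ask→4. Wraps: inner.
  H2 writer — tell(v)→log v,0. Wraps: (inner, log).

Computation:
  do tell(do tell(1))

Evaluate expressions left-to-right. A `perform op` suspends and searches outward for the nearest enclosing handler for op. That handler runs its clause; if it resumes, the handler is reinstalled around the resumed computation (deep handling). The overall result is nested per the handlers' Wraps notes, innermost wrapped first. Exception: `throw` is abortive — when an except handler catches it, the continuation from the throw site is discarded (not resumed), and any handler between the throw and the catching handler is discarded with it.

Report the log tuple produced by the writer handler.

Step-by-step:
tell(1) @ H2 ⇒ log+=1
tell(0) @ H2 ⇒ log+=0
H0 returns 0
H1 returns 0
H2 returns (0, (1, 0))
= (0, (1, 0))

Answer: (1, 0)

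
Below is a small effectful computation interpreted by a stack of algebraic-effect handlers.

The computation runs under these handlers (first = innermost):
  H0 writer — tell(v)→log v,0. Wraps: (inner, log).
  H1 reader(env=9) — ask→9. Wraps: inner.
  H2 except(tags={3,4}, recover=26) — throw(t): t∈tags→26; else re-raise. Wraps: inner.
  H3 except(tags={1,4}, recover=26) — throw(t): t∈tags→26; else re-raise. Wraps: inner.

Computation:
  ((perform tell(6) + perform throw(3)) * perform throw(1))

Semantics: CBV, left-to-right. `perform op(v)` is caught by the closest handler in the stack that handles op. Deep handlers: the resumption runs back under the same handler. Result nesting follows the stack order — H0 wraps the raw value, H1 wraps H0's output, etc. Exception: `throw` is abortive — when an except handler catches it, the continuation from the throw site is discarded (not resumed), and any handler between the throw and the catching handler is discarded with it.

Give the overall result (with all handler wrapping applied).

Answer: 26

Working:
tell(6) @ H0 ⇒ log+=6
throw(3) @ H2 caught ⇒ 26
H3 returns 26
= 26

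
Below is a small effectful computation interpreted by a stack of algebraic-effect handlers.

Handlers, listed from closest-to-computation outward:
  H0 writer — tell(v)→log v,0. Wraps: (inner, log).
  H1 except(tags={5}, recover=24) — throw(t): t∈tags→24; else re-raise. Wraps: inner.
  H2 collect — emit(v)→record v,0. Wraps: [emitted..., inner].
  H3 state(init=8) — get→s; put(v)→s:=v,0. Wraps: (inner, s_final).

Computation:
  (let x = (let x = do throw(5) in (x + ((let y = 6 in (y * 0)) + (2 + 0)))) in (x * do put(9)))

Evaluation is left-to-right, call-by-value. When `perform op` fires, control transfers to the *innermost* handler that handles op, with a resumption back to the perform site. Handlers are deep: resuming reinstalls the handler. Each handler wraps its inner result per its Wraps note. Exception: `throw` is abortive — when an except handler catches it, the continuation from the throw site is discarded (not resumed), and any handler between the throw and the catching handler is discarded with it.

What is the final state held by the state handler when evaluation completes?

Answer: 8

Working:
throw(5) @ H1 caught ⇒ 24
H2 returns [24]
H3 returns ([24], 8)
= ([24], 8)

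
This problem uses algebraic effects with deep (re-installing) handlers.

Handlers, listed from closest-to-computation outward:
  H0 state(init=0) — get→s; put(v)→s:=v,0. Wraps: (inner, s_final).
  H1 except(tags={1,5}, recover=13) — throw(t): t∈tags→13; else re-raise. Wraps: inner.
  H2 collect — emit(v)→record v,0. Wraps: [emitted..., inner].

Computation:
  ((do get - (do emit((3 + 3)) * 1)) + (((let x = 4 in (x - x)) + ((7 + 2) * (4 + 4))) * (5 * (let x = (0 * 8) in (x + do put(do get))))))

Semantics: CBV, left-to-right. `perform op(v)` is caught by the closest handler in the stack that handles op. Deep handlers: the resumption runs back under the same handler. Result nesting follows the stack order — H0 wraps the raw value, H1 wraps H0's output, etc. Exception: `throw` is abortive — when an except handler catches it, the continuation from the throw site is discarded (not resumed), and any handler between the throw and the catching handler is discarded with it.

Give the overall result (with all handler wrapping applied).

Answer: [6, (0, 0)]

Evaluation trace:
get @ H0 ⇒ 0
emit(6) @ H2 ⇒ out+=6
get @ H0 ⇒ 0
put(0) @ H0 ⇒ s:=0
H0 returns (0, 0)
H1 returns (0, 0)
H2 returns [6, (0, 0)]
= [6, (0, 0)]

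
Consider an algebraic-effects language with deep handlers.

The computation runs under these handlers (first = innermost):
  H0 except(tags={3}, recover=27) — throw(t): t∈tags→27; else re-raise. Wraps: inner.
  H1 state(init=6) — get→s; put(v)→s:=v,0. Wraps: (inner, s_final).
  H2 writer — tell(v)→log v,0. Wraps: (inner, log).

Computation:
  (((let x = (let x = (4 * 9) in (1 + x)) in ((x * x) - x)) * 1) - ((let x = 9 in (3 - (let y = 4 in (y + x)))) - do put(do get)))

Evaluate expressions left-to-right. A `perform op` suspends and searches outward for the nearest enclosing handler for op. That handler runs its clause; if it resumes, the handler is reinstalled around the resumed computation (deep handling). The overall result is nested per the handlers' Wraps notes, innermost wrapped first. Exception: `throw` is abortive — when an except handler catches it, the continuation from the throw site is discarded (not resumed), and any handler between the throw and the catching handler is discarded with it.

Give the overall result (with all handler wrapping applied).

Working:
get @ H1 ⇒ 6
put(6) @ H1 ⇒ s:=6
H0 returns 1342
H1 returns (1342, 6)
H2 returns ((1342, 6), ())
= ((1342, 6), ())

Answer: ((1342, 6), ())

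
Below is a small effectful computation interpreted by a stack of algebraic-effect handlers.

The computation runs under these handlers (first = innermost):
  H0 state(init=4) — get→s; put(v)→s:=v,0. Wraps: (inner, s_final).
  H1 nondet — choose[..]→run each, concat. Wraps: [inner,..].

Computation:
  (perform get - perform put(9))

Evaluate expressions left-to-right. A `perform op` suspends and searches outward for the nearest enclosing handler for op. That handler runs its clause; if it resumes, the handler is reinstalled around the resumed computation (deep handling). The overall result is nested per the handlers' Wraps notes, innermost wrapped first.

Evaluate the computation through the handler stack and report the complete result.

Answer: [(4, 9)]

Step-by-step:
get @ H0 ⇒ 4
put(9) @ H0 ⇒ s:=9
H0 returns (4, 9)
H1 returns [(4, 9)]
= [(4, 9)]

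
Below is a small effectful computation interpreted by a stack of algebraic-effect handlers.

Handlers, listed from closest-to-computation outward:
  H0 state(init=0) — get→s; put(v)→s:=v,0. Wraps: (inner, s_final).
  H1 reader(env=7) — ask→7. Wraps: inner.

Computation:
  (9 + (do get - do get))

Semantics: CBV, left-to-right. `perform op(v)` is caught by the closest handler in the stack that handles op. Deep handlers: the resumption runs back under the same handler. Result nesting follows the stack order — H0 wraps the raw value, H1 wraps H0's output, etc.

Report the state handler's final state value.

Answer: 0

Working:
get @ H0 ⇒ 0
get @ H0 ⇒ 0
H0 returns (9, 0)
H1 returns (9, 0)
= (9, 0)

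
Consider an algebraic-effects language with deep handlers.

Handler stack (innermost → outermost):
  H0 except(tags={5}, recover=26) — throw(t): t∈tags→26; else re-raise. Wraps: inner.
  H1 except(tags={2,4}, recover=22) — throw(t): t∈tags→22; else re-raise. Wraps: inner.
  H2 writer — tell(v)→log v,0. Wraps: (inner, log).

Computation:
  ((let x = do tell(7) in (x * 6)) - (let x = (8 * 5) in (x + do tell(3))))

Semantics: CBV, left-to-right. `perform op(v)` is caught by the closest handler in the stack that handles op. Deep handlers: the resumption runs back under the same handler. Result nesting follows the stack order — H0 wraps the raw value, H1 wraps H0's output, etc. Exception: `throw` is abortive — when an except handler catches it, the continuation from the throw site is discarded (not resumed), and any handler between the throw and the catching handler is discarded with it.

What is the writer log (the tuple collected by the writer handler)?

Answer: (7, 3)

Step-by-step:
tell(7) @ H2 ⇒ log+=7
tell(3) @ H2 ⇒ log+=3
H0 returns -40
H1 returns -40
H2 returns (-40, (7, 3))
= (-40, (7, 3))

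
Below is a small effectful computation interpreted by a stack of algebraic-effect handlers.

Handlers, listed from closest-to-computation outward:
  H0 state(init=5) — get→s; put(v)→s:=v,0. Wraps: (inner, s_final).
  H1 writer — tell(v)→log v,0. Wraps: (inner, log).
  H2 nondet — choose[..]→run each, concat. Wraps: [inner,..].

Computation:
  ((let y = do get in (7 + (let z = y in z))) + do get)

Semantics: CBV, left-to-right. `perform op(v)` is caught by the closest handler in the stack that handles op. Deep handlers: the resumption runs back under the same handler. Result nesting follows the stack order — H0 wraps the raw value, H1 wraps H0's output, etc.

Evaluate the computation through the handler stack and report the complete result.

Step-by-step:
get @ H0 ⇒ 5
get @ H0 ⇒ 5
H0 returns (17, 5)
H1 returns ((17, 5), ())
H2 returns [((17, 5), ())]
= [((17, 5), ())]

Answer: [((17, 5), ())]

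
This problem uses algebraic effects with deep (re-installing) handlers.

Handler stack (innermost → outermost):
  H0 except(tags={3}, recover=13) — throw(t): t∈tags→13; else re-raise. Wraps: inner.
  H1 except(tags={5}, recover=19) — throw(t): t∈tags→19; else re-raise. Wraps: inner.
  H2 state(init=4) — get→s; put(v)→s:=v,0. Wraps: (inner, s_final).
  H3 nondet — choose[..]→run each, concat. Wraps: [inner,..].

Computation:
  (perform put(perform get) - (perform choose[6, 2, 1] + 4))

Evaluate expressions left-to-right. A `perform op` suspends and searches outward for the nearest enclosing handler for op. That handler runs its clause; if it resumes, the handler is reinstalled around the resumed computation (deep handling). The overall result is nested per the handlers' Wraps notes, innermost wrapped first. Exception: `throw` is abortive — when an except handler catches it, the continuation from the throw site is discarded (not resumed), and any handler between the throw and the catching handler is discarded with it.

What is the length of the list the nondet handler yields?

Evaluation trace:
get @ H2 ⇒ 4
put(4) @ H2 ⇒ s:=4
choose[6, 2, 1] @ H3
  branch[0] choose=6:
    H0 returns -10
    H1 returns -10
    H2 returns (-10, 4)
    H3 returns [(-10, 4)]
  branch[1] choose=2:
    H0 returns -6
    H1 returns -6
    H2 returns (-6, 4)
    H3 returns [(-6, 4)]
  branch[2] choose=1:
    H0 returns -5
    H1 returns -5
    H2 returns (-5, 4)
    H3 returns [(-5, 4)]
= [(-10, 4), (-6, 4), (-5, 4)]

Answer: 3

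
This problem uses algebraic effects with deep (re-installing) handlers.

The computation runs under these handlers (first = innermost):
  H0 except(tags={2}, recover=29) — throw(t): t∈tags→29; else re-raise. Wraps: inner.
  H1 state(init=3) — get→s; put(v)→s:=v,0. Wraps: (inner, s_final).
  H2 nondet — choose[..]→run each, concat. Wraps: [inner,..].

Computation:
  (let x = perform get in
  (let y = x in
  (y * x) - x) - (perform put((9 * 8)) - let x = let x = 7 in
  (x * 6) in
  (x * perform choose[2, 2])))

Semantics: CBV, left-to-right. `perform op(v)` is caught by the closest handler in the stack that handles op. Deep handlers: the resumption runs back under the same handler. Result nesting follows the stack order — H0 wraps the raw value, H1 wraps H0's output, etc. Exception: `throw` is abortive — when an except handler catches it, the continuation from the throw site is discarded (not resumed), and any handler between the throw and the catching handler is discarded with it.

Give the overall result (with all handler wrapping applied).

Answer: [(90, 72), (90, 72)]

Step-by-step:
get @ H1 ⇒ 3
put(72) @ H1 ⇒ s:=72
choose[2, 2] @ H2
  branch[0] choose=2:
    H0 returns 90
    H1 returns (90, 72)
    H2 returns [(90, 72)]
  branch[1] choose=2:
    H0 returns 90
    H1 returns (90, 72)
    H2 returns [(90, 72)]
= [(90, 72), (90, 72)]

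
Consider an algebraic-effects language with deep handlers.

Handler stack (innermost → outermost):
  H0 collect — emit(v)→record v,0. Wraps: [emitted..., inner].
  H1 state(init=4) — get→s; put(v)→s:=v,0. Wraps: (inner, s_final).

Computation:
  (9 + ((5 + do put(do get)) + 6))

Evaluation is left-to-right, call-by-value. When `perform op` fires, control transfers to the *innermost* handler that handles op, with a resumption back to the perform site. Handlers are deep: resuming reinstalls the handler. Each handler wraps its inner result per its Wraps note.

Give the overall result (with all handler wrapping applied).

Answer: ([20], 4)

Step-by-step:
get @ H1 ⇒ 4
put(4) @ H1 ⇒ s:=4
H0 returns [20]
H1 returns ([20], 4)
= ([20], 4)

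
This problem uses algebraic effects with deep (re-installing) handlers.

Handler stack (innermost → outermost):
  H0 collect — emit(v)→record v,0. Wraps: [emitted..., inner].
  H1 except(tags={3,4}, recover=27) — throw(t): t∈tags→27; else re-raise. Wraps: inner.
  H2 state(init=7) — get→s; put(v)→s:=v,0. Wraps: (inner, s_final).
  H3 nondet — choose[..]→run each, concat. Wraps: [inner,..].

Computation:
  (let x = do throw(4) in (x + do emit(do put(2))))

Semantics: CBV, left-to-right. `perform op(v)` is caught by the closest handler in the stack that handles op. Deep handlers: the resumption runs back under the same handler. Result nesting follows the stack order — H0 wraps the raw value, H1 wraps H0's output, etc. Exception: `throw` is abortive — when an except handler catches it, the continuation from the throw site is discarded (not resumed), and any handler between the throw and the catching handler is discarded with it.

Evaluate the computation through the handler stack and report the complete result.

Working:
throw(4) @ H1 caught ⇒ 27
H2 returns (27, 7)
H3 returns [(27, 7)]
= [(27, 7)]

Answer: [(27, 7)]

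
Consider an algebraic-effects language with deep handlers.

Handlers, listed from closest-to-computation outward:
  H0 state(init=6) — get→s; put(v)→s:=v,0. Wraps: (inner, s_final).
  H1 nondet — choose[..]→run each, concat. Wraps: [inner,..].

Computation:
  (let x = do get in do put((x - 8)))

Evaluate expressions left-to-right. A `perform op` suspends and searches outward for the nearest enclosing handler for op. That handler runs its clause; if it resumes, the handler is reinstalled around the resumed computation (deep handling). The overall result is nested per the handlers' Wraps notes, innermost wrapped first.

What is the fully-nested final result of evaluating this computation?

Answer: [(0, -2)]

Step-by-step:
get @ H0 ⇒ 6
put(-2) @ H0 ⇒ s:=-2
H0 returns (0, -2)
H1 returns [(0, -2)]
= [(0, -2)]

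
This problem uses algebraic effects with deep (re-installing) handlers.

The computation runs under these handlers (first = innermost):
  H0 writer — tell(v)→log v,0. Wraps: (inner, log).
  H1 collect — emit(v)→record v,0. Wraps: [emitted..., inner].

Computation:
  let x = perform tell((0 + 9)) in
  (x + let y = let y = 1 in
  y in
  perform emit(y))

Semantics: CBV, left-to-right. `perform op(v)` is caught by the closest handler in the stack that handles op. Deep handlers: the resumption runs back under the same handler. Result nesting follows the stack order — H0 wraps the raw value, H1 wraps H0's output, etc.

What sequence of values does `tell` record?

Answer: (9)

Evaluation trace:
tell(9) @ H0 ⇒ log+=9
emit(1) @ H1 ⇒ out+=1
H0 returns (0, (9))
H1 returns [1, (0, (9))]
= [1, (0, (9))]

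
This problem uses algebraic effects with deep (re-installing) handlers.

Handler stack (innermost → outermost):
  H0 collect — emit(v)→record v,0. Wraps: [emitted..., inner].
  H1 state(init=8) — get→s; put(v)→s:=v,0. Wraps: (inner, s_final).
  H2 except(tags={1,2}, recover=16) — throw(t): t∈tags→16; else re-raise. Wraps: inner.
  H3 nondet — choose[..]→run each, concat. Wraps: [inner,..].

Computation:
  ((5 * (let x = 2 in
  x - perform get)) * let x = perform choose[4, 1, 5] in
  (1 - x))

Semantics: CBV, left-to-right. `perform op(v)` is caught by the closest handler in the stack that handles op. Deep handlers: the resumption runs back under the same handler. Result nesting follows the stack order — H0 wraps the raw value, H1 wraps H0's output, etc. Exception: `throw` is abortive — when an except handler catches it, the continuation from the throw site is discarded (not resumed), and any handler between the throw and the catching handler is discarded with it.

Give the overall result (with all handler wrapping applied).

Step-by-step:
get @ H1 ⇒ 8
choose[4, 1, 5] @ H3
  branch[0] choose=4:
    H0 returns [90]
    H1 returns ([90], 8)
    H2 returns ([90], 8)
    H3 returns [([90], 8)]
  branch[1] choose=1:
    H0 returns [0]
    H1 returns ([0], 8)
    H2 returns ([0], 8)
    H3 returns [([0], 8)]
  branch[2] choose=5:
    H0 returns [120]
    H1 returns ([120], 8)
    H2 returns ([120], 8)
    H3 returns [([120], 8)]
= [([90], 8), ([0], 8), ([120], 8)]

Answer: [([90], 8), ([0], 8), ([120], 8)]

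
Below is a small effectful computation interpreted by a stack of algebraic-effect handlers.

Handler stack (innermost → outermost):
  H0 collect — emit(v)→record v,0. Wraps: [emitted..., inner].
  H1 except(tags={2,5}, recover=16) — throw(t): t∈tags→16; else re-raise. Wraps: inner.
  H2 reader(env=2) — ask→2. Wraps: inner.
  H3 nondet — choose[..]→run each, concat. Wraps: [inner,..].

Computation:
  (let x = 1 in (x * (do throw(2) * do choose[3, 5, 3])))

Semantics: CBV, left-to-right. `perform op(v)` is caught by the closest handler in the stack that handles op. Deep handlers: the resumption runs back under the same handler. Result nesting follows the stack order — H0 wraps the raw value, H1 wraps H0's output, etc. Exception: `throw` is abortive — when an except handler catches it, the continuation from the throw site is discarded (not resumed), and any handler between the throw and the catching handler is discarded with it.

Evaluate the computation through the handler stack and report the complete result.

Answer: [16]

Working:
throw(2) @ H1 caught ⇒ 16
H2 returns 16
H3 returns [16]
= [16]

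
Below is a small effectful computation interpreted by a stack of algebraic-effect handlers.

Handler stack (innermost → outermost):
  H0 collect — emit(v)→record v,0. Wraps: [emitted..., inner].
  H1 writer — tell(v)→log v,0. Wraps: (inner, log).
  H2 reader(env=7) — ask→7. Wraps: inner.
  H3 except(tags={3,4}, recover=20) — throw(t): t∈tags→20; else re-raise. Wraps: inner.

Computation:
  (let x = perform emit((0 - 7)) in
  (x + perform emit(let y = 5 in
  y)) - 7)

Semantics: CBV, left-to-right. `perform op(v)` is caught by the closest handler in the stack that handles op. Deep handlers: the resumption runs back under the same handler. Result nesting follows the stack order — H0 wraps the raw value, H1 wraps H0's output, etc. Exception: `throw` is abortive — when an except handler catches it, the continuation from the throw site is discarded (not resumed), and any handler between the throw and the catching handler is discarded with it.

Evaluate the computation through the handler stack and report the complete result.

Answer: ([-7, 5, -7], ())

Step-by-step:
emit(-7) @ H0 ⇒ out+=-7
emit(5) @ H0 ⇒ out+=5
H0 returns [-7, 5, -7]
H1 returns ([-7, 5, -7], ())
H2 returns ([-7, 5, -7], ())
H3 returns ([-7, 5, -7], ())
= ([-7, 5, -7], ())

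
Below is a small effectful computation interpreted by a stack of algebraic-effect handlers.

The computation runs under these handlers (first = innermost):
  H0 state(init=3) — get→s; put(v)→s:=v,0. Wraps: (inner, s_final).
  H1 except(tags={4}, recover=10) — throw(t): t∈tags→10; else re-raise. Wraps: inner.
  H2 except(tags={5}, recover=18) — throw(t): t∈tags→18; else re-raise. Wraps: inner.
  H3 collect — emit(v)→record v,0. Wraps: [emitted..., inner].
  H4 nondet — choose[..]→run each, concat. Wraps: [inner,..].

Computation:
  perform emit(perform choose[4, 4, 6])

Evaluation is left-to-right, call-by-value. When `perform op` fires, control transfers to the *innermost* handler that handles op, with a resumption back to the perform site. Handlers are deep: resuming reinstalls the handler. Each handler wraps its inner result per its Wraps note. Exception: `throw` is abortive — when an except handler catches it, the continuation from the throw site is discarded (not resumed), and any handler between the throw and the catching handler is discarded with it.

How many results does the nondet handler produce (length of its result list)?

Answer: 3

Evaluation trace:
choose[4, 4, 6] @ H4
  branch[0] choose=4:
    emit(4) @ H3 ⇒ out+=4
    H0 returns (0, 3)
    H1 returns (0, 3)
    H2 returns (0, 3)
    H3 returns [4, (0, 3)]
    H4 returns [[4, (0, 3)]]
  branch[1] choose=4:
    emit(4) @ H3 ⇒ out+=4
    H0 returns (0, 3)
    H1 returns (0, 3)
    H2 returns (0, 3)
    H3 returns [4, (0, 3)]
    H4 returns [[4, (0, 3)]]
  branch[2] choose=6:
    emit(6) @ H3 ⇒ out+=6
    H0 returns (0, 3)
    H1 returns (0, 3)
    H2 returns (0, 3)
    H3 returns [6, (0, 3)]
    H4 returns [[6, (0, 3)]]
= [[4, (0, 3)], [4, (0, 3)], [6, (0, 3)]]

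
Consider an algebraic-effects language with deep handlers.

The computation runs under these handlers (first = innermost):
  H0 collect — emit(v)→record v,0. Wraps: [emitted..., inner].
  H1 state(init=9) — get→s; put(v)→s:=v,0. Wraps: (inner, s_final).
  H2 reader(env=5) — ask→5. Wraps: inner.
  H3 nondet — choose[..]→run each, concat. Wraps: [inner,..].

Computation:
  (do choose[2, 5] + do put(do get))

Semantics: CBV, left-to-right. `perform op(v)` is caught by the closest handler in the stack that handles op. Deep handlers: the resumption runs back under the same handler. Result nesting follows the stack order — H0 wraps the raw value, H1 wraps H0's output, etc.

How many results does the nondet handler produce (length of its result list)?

Evaluation trace:
choose[2, 5] @ H3
  branch[0] choose=2:
    get @ H1 ⇒ 9
    put(9) @ H1 ⇒ s:=9
    H0 returns [2]
    H1 returns ([2], 9)
    H2 returns ([2], 9)
    H3 returns [([2], 9)]
  branch[1] choose=5:
    get @ H1 ⇒ 9
    put(9) @ H1 ⇒ s:=9
    H0 returns [5]
    H1 returns ([5], 9)
    H2 returns ([5], 9)
    H3 returns [([5], 9)]
= [([2], 9), ([5], 9)]

Answer: 2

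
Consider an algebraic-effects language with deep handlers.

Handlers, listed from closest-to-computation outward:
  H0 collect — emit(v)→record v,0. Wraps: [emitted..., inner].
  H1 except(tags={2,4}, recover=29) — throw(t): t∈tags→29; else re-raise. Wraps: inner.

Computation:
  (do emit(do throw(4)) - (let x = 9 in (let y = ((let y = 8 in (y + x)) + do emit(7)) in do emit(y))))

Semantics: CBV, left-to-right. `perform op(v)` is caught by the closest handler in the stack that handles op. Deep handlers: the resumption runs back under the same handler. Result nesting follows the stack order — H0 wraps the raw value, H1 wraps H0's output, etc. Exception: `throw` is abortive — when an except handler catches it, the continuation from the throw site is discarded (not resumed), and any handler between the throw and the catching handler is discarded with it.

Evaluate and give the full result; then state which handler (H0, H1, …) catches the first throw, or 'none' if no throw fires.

Evaluation trace:
throw(4) @ H1 caught ⇒ 29
= 29

Answer: 29 ; first throw caught by: H1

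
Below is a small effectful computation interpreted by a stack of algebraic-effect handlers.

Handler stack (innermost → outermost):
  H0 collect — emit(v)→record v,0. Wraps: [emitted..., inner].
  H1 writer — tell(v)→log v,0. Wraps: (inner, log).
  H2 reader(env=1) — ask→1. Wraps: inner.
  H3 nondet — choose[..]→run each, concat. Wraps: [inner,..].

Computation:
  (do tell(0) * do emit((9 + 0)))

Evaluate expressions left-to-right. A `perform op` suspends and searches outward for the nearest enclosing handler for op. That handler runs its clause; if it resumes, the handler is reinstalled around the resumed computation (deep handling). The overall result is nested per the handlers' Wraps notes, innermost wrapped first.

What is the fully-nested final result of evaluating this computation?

Evaluation trace:
tell(0) @ H1 ⇒ log+=0
emit(9) @ H0 ⇒ out+=9
H0 returns [9, 0]
H1 returns ([9, 0], (0))
H2 returns ([9, 0], (0))
H3 returns [([9, 0], (0))]
= [([9, 0], (0))]

Answer: [([9, 0], (0))]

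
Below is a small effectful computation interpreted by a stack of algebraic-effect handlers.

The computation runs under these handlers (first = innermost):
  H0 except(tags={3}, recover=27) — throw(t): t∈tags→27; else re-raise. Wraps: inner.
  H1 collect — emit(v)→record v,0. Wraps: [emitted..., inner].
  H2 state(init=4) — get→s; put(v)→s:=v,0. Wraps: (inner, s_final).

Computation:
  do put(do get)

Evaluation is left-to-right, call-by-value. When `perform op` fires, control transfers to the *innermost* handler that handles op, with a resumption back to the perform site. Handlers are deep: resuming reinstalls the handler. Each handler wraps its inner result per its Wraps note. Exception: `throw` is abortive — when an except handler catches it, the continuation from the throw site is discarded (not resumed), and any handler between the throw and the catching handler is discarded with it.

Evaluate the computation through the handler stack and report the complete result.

Step-by-step:
get @ H2 ⇒ 4
put(4) @ H2 ⇒ s:=4
H0 returns 0
H1 returns [0]
H2 returns ([0], 4)
= ([0], 4)

Answer: ([0], 4)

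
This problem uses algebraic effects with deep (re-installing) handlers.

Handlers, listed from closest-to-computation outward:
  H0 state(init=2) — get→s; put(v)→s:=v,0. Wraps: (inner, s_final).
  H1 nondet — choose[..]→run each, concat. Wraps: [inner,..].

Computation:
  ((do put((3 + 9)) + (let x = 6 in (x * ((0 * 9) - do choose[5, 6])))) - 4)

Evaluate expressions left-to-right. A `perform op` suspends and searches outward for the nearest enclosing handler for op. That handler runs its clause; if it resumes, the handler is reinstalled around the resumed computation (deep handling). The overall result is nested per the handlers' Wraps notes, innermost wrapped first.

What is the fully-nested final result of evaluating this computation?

Answer: [(-34, 12), (-40, 12)]

Evaluation trace:
put(12) @ H0 ⇒ s:=12
choose[5, 6] @ H1
  branch[0] choose=5:
    H0 returns (-34, 12)
    H1 returns [(-34, 12)]
  branch[1] choose=6:
    H0 returns (-40, 12)
    H1 returns [(-40, 12)]
= [(-34, 12), (-40, 12)]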